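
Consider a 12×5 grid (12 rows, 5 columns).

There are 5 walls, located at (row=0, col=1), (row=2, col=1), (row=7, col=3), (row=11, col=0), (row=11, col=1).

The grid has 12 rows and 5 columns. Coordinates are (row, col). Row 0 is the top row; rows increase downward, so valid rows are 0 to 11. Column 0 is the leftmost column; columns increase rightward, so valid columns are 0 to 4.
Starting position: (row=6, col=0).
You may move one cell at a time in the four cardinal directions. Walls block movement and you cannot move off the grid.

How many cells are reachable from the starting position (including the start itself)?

BFS flood-fill from (row=6, col=0):
  Distance 0: (row=6, col=0)
  Distance 1: (row=5, col=0), (row=6, col=1), (row=7, col=0)
  Distance 2: (row=4, col=0), (row=5, col=1), (row=6, col=2), (row=7, col=1), (row=8, col=0)
  Distance 3: (row=3, col=0), (row=4, col=1), (row=5, col=2), (row=6, col=3), (row=7, col=2), (row=8, col=1), (row=9, col=0)
  Distance 4: (row=2, col=0), (row=3, col=1), (row=4, col=2), (row=5, col=3), (row=6, col=4), (row=8, col=2), (row=9, col=1), (row=10, col=0)
  Distance 5: (row=1, col=0), (row=3, col=2), (row=4, col=3), (row=5, col=4), (row=7, col=4), (row=8, col=3), (row=9, col=2), (row=10, col=1)
  Distance 6: (row=0, col=0), (row=1, col=1), (row=2, col=2), (row=3, col=3), (row=4, col=4), (row=8, col=4), (row=9, col=3), (row=10, col=2)
  Distance 7: (row=1, col=2), (row=2, col=3), (row=3, col=4), (row=9, col=4), (row=10, col=3), (row=11, col=2)
  Distance 8: (row=0, col=2), (row=1, col=3), (row=2, col=4), (row=10, col=4), (row=11, col=3)
  Distance 9: (row=0, col=3), (row=1, col=4), (row=11, col=4)
  Distance 10: (row=0, col=4)
Total reachable: 55 (grid has 55 open cells total)

Answer: Reachable cells: 55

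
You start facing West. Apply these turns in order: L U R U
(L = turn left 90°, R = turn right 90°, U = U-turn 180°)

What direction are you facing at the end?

Start: West
  L (left (90° counter-clockwise)) -> South
  U (U-turn (180°)) -> North
  R (right (90° clockwise)) -> East
  U (U-turn (180°)) -> West
Final: West

Answer: Final heading: West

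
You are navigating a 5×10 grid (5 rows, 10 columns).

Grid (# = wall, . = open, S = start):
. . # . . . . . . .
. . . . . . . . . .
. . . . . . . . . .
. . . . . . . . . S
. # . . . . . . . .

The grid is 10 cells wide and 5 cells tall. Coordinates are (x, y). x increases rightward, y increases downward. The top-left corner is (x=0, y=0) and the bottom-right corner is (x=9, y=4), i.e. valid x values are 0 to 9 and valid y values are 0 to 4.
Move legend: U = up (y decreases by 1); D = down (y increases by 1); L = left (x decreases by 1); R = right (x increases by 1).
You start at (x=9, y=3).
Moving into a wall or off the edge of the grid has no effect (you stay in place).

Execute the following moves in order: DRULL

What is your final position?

Answer: Final position: (x=7, y=3)

Derivation:
Start: (x=9, y=3)
  D (down): (x=9, y=3) -> (x=9, y=4)
  R (right): blocked, stay at (x=9, y=4)
  U (up): (x=9, y=4) -> (x=9, y=3)
  L (left): (x=9, y=3) -> (x=8, y=3)
  L (left): (x=8, y=3) -> (x=7, y=3)
Final: (x=7, y=3)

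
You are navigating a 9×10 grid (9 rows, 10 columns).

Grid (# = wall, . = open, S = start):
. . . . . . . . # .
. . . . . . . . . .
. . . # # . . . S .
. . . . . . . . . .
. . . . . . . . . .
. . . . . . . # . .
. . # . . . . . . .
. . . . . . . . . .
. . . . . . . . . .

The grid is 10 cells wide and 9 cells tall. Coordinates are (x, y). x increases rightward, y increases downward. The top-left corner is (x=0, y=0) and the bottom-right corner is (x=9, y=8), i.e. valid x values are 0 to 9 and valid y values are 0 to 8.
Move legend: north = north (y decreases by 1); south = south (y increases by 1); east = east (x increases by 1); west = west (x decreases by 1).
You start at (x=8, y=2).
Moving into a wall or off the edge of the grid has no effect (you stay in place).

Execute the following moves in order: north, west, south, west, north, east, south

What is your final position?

Answer: Final position: (x=7, y=2)

Derivation:
Start: (x=8, y=2)
  north (north): (x=8, y=2) -> (x=8, y=1)
  west (west): (x=8, y=1) -> (x=7, y=1)
  south (south): (x=7, y=1) -> (x=7, y=2)
  west (west): (x=7, y=2) -> (x=6, y=2)
  north (north): (x=6, y=2) -> (x=6, y=1)
  east (east): (x=6, y=1) -> (x=7, y=1)
  south (south): (x=7, y=1) -> (x=7, y=2)
Final: (x=7, y=2)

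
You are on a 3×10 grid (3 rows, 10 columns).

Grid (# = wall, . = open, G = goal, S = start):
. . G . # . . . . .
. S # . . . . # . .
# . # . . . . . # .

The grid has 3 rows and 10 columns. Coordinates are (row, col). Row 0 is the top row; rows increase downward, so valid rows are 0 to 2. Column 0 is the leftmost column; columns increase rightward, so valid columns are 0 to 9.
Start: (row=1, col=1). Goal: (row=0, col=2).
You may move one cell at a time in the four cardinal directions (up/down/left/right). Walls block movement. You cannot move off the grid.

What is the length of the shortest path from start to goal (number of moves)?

Answer: Shortest path length: 2

Derivation:
BFS from (row=1, col=1) until reaching (row=0, col=2):
  Distance 0: (row=1, col=1)
  Distance 1: (row=0, col=1), (row=1, col=0), (row=2, col=1)
  Distance 2: (row=0, col=0), (row=0, col=2)  <- goal reached here
One shortest path (2 moves): (row=1, col=1) -> (row=0, col=1) -> (row=0, col=2)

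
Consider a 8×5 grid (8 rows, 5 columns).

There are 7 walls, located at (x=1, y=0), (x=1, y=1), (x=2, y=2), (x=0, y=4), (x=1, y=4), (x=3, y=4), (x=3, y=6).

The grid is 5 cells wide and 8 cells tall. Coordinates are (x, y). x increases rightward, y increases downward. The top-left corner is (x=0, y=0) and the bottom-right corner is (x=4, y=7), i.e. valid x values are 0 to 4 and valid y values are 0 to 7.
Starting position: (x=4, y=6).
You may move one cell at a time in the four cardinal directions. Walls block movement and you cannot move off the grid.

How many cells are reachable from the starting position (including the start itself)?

Answer: Reachable cells: 33

Derivation:
BFS flood-fill from (x=4, y=6):
  Distance 0: (x=4, y=6)
  Distance 1: (x=4, y=5), (x=4, y=7)
  Distance 2: (x=4, y=4), (x=3, y=5), (x=3, y=7)
  Distance 3: (x=4, y=3), (x=2, y=5), (x=2, y=7)
  Distance 4: (x=4, y=2), (x=3, y=3), (x=2, y=4), (x=1, y=5), (x=2, y=6), (x=1, y=7)
  Distance 5: (x=4, y=1), (x=3, y=2), (x=2, y=3), (x=0, y=5), (x=1, y=6), (x=0, y=7)
  Distance 6: (x=4, y=0), (x=3, y=1), (x=1, y=3), (x=0, y=6)
  Distance 7: (x=3, y=0), (x=2, y=1), (x=1, y=2), (x=0, y=3)
  Distance 8: (x=2, y=0), (x=0, y=2)
  Distance 9: (x=0, y=1)
  Distance 10: (x=0, y=0)
Total reachable: 33 (grid has 33 open cells total)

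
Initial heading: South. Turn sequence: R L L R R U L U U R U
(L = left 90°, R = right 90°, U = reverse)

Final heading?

Start: South
  R (right (90° clockwise)) -> West
  L (left (90° counter-clockwise)) -> South
  L (left (90° counter-clockwise)) -> East
  R (right (90° clockwise)) -> South
  R (right (90° clockwise)) -> West
  U (U-turn (180°)) -> East
  L (left (90° counter-clockwise)) -> North
  U (U-turn (180°)) -> South
  U (U-turn (180°)) -> North
  R (right (90° clockwise)) -> East
  U (U-turn (180°)) -> West
Final: West

Answer: Final heading: West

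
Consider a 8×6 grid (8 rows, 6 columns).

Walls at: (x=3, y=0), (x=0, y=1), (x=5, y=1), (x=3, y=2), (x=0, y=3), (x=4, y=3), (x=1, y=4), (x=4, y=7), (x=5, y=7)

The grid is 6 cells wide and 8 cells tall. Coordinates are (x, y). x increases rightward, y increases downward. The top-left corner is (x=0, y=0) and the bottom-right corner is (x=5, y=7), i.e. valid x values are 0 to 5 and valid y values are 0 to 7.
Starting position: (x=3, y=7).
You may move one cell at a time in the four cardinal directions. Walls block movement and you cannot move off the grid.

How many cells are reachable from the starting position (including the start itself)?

Answer: Reachable cells: 39

Derivation:
BFS flood-fill from (x=3, y=7):
  Distance 0: (x=3, y=7)
  Distance 1: (x=3, y=6), (x=2, y=7)
  Distance 2: (x=3, y=5), (x=2, y=6), (x=4, y=6), (x=1, y=7)
  Distance 3: (x=3, y=4), (x=2, y=5), (x=4, y=5), (x=1, y=6), (x=5, y=6), (x=0, y=7)
  Distance 4: (x=3, y=3), (x=2, y=4), (x=4, y=4), (x=1, y=5), (x=5, y=5), (x=0, y=6)
  Distance 5: (x=2, y=3), (x=5, y=4), (x=0, y=5)
  Distance 6: (x=2, y=2), (x=1, y=3), (x=5, y=3), (x=0, y=4)
  Distance 7: (x=2, y=1), (x=1, y=2), (x=5, y=2)
  Distance 8: (x=2, y=0), (x=1, y=1), (x=3, y=1), (x=0, y=2), (x=4, y=2)
  Distance 9: (x=1, y=0), (x=4, y=1)
  Distance 10: (x=0, y=0), (x=4, y=0)
  Distance 11: (x=5, y=0)
Total reachable: 39 (grid has 39 open cells total)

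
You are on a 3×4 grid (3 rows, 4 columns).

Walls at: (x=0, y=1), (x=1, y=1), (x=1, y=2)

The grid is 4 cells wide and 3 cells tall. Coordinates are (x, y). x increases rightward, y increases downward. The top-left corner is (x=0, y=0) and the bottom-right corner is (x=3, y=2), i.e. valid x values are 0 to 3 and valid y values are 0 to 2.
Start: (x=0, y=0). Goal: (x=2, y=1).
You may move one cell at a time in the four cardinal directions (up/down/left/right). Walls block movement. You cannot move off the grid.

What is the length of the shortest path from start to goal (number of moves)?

BFS from (x=0, y=0) until reaching (x=2, y=1):
  Distance 0: (x=0, y=0)
  Distance 1: (x=1, y=0)
  Distance 2: (x=2, y=0)
  Distance 3: (x=3, y=0), (x=2, y=1)  <- goal reached here
One shortest path (3 moves): (x=0, y=0) -> (x=1, y=0) -> (x=2, y=0) -> (x=2, y=1)

Answer: Shortest path length: 3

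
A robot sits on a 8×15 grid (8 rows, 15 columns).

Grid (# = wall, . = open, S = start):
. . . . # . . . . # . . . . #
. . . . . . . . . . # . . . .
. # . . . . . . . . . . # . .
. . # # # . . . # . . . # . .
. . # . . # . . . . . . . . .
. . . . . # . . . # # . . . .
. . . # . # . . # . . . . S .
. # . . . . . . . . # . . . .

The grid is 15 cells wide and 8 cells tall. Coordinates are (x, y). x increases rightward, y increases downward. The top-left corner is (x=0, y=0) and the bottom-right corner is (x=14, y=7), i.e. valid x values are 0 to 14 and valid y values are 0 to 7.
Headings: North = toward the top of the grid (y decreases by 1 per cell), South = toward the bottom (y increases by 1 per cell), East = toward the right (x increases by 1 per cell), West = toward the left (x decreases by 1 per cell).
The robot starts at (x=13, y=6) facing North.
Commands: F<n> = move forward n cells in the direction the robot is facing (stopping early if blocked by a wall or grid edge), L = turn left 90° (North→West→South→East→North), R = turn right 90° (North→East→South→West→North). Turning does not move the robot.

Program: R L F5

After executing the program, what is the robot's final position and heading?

Answer: Final position: (x=13, y=1), facing North

Derivation:
Start: (x=13, y=6), facing North
  R: turn right, now facing East
  L: turn left, now facing North
  F5: move forward 5, now at (x=13, y=1)
Final: (x=13, y=1), facing North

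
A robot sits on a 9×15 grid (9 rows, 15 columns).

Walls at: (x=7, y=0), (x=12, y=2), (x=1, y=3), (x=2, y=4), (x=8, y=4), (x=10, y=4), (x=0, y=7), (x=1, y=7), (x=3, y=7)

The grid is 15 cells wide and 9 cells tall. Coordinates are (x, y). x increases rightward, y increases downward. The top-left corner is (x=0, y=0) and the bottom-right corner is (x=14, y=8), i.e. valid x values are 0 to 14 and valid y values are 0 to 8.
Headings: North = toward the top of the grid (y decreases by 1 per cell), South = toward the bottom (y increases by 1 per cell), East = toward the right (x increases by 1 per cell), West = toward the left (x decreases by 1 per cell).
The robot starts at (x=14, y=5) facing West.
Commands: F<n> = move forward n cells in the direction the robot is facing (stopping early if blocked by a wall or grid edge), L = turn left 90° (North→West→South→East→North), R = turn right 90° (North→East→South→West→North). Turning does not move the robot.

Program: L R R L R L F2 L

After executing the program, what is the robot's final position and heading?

Answer: Final position: (x=12, y=5), facing South

Derivation:
Start: (x=14, y=5), facing West
  L: turn left, now facing South
  R: turn right, now facing West
  R: turn right, now facing North
  L: turn left, now facing West
  R: turn right, now facing North
  L: turn left, now facing West
  F2: move forward 2, now at (x=12, y=5)
  L: turn left, now facing South
Final: (x=12, y=5), facing South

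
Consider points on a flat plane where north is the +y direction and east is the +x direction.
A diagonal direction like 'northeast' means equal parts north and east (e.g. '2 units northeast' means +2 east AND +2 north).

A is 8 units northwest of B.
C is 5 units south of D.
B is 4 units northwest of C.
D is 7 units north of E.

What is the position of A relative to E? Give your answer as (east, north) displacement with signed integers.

Answer: A is at (east=-12, north=14) relative to E.

Derivation:
Place E at the origin (east=0, north=0).
  D is 7 units north of E: delta (east=+0, north=+7); D at (east=0, north=7).
  C is 5 units south of D: delta (east=+0, north=-5); C at (east=0, north=2).
  B is 4 units northwest of C: delta (east=-4, north=+4); B at (east=-4, north=6).
  A is 8 units northwest of B: delta (east=-8, north=+8); A at (east=-12, north=14).
Therefore A relative to E: (east=-12, north=14).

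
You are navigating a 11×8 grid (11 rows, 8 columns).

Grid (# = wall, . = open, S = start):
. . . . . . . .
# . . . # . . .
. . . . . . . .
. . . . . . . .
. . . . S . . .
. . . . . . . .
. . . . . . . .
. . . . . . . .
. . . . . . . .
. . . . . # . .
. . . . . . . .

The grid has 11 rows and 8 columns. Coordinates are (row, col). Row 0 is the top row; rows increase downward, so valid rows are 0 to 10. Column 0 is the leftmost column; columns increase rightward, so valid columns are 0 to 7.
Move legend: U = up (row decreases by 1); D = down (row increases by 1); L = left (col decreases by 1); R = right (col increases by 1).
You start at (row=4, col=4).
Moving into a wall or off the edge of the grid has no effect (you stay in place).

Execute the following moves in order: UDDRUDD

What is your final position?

Answer: Final position: (row=6, col=5)

Derivation:
Start: (row=4, col=4)
  U (up): (row=4, col=4) -> (row=3, col=4)
  D (down): (row=3, col=4) -> (row=4, col=4)
  D (down): (row=4, col=4) -> (row=5, col=4)
  R (right): (row=5, col=4) -> (row=5, col=5)
  U (up): (row=5, col=5) -> (row=4, col=5)
  D (down): (row=4, col=5) -> (row=5, col=5)
  D (down): (row=5, col=5) -> (row=6, col=5)
Final: (row=6, col=5)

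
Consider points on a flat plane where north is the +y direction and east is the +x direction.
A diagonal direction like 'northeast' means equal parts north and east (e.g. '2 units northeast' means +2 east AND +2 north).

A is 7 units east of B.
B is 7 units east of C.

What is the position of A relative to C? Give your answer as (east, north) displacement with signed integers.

Place C at the origin (east=0, north=0).
  B is 7 units east of C: delta (east=+7, north=+0); B at (east=7, north=0).
  A is 7 units east of B: delta (east=+7, north=+0); A at (east=14, north=0).
Therefore A relative to C: (east=14, north=0).

Answer: A is at (east=14, north=0) relative to C.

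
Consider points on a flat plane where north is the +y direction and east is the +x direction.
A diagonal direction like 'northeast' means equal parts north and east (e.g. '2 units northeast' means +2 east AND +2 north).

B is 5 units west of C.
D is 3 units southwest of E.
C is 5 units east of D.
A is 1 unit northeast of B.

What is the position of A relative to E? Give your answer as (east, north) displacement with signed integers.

Place E at the origin (east=0, north=0).
  D is 3 units southwest of E: delta (east=-3, north=-3); D at (east=-3, north=-3).
  C is 5 units east of D: delta (east=+5, north=+0); C at (east=2, north=-3).
  B is 5 units west of C: delta (east=-5, north=+0); B at (east=-3, north=-3).
  A is 1 unit northeast of B: delta (east=+1, north=+1); A at (east=-2, north=-2).
Therefore A relative to E: (east=-2, north=-2).

Answer: A is at (east=-2, north=-2) relative to E.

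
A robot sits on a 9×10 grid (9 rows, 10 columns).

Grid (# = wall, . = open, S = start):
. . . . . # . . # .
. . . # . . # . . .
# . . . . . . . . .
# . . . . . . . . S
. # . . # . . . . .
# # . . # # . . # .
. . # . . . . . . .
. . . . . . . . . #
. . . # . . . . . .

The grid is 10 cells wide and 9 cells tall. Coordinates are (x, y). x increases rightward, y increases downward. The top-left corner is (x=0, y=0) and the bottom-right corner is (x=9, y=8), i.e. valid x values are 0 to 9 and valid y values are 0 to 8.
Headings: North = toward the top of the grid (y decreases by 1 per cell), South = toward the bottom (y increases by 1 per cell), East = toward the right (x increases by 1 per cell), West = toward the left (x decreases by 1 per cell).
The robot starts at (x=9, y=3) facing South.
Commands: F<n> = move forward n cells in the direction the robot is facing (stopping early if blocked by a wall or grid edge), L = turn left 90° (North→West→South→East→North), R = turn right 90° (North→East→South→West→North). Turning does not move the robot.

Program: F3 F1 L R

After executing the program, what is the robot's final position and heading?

Start: (x=9, y=3), facing South
  F3: move forward 3, now at (x=9, y=6)
  F1: move forward 0/1 (blocked), now at (x=9, y=6)
  L: turn left, now facing East
  R: turn right, now facing South
Final: (x=9, y=6), facing South

Answer: Final position: (x=9, y=6), facing South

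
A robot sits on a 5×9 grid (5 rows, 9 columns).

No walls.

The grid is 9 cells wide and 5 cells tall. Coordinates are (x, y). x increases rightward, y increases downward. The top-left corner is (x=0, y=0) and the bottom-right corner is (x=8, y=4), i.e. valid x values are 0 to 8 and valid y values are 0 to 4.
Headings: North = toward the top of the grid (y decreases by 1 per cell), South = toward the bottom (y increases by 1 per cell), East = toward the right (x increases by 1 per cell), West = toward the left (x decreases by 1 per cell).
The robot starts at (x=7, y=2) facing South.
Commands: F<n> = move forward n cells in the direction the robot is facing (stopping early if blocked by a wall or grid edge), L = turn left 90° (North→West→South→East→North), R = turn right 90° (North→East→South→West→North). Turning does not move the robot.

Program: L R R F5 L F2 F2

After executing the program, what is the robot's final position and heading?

Answer: Final position: (x=2, y=4), facing South

Derivation:
Start: (x=7, y=2), facing South
  L: turn left, now facing East
  R: turn right, now facing South
  R: turn right, now facing West
  F5: move forward 5, now at (x=2, y=2)
  L: turn left, now facing South
  F2: move forward 2, now at (x=2, y=4)
  F2: move forward 0/2 (blocked), now at (x=2, y=4)
Final: (x=2, y=4), facing South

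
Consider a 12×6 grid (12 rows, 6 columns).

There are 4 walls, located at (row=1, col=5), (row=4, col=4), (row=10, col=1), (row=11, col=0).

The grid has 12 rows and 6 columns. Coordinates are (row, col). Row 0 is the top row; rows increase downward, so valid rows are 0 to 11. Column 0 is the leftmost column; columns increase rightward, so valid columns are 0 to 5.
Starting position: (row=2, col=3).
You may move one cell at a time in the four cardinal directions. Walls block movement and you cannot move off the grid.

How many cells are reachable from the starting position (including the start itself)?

Answer: Reachable cells: 68

Derivation:
BFS flood-fill from (row=2, col=3):
  Distance 0: (row=2, col=3)
  Distance 1: (row=1, col=3), (row=2, col=2), (row=2, col=4), (row=3, col=3)
  Distance 2: (row=0, col=3), (row=1, col=2), (row=1, col=4), (row=2, col=1), (row=2, col=5), (row=3, col=2), (row=3, col=4), (row=4, col=3)
  Distance 3: (row=0, col=2), (row=0, col=4), (row=1, col=1), (row=2, col=0), (row=3, col=1), (row=3, col=5), (row=4, col=2), (row=5, col=3)
  Distance 4: (row=0, col=1), (row=0, col=5), (row=1, col=0), (row=3, col=0), (row=4, col=1), (row=4, col=5), (row=5, col=2), (row=5, col=4), (row=6, col=3)
  Distance 5: (row=0, col=0), (row=4, col=0), (row=5, col=1), (row=5, col=5), (row=6, col=2), (row=6, col=4), (row=7, col=3)
  Distance 6: (row=5, col=0), (row=6, col=1), (row=6, col=5), (row=7, col=2), (row=7, col=4), (row=8, col=3)
  Distance 7: (row=6, col=0), (row=7, col=1), (row=7, col=5), (row=8, col=2), (row=8, col=4), (row=9, col=3)
  Distance 8: (row=7, col=0), (row=8, col=1), (row=8, col=5), (row=9, col=2), (row=9, col=4), (row=10, col=3)
  Distance 9: (row=8, col=0), (row=9, col=1), (row=9, col=5), (row=10, col=2), (row=10, col=4), (row=11, col=3)
  Distance 10: (row=9, col=0), (row=10, col=5), (row=11, col=2), (row=11, col=4)
  Distance 11: (row=10, col=0), (row=11, col=1), (row=11, col=5)
Total reachable: 68 (grid has 68 open cells total)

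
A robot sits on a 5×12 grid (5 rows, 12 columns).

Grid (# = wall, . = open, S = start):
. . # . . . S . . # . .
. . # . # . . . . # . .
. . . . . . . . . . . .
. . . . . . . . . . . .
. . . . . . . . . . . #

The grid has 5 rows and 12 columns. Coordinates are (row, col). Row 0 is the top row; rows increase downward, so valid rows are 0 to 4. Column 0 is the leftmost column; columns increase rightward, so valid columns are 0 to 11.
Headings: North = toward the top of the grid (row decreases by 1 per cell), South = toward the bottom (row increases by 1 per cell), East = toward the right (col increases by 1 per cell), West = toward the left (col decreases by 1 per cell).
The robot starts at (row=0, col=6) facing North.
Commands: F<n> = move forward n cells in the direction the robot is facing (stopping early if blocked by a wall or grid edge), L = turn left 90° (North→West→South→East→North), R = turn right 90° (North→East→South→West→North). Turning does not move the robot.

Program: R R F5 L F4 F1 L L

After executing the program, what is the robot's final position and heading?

Answer: Final position: (row=4, col=10), facing West

Derivation:
Start: (row=0, col=6), facing North
  R: turn right, now facing East
  R: turn right, now facing South
  F5: move forward 4/5 (blocked), now at (row=4, col=6)
  L: turn left, now facing East
  F4: move forward 4, now at (row=4, col=10)
  F1: move forward 0/1 (blocked), now at (row=4, col=10)
  L: turn left, now facing North
  L: turn left, now facing West
Final: (row=4, col=10), facing West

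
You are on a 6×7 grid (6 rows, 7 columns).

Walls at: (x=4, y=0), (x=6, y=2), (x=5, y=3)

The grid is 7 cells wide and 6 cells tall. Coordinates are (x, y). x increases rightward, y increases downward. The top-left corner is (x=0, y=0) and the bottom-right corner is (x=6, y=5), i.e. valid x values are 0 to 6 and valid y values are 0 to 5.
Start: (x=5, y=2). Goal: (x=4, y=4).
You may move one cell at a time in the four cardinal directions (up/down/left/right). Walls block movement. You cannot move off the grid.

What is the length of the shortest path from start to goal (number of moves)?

BFS from (x=5, y=2) until reaching (x=4, y=4):
  Distance 0: (x=5, y=2)
  Distance 1: (x=5, y=1), (x=4, y=2)
  Distance 2: (x=5, y=0), (x=4, y=1), (x=6, y=1), (x=3, y=2), (x=4, y=3)
  Distance 3: (x=6, y=0), (x=3, y=1), (x=2, y=2), (x=3, y=3), (x=4, y=4)  <- goal reached here
One shortest path (3 moves): (x=5, y=2) -> (x=4, y=2) -> (x=4, y=3) -> (x=4, y=4)

Answer: Shortest path length: 3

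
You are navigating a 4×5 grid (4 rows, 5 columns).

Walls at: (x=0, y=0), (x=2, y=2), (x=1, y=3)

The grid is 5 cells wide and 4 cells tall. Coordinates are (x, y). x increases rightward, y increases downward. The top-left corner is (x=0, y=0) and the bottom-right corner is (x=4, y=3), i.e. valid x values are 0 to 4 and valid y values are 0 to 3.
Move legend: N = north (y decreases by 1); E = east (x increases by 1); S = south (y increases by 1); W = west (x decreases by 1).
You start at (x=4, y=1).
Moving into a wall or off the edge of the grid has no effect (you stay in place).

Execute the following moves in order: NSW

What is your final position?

Answer: Final position: (x=3, y=1)

Derivation:
Start: (x=4, y=1)
  N (north): (x=4, y=1) -> (x=4, y=0)
  S (south): (x=4, y=0) -> (x=4, y=1)
  W (west): (x=4, y=1) -> (x=3, y=1)
Final: (x=3, y=1)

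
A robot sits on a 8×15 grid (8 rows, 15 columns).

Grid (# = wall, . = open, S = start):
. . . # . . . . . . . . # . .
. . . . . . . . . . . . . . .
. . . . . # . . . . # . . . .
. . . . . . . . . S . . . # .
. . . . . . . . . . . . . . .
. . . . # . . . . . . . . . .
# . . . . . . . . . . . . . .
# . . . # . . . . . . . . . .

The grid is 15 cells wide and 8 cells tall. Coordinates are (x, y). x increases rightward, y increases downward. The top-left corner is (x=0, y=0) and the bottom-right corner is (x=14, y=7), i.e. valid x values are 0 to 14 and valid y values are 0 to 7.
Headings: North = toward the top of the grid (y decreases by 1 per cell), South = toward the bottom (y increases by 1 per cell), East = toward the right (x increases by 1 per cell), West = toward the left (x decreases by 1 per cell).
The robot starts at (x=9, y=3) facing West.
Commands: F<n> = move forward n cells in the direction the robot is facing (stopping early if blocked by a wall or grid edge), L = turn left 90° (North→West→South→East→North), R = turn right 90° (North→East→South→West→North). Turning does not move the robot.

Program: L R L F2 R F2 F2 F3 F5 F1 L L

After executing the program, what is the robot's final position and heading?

Start: (x=9, y=3), facing West
  L: turn left, now facing South
  R: turn right, now facing West
  L: turn left, now facing South
  F2: move forward 2, now at (x=9, y=5)
  R: turn right, now facing West
  F2: move forward 2, now at (x=7, y=5)
  F2: move forward 2, now at (x=5, y=5)
  F3: move forward 0/3 (blocked), now at (x=5, y=5)
  F5: move forward 0/5 (blocked), now at (x=5, y=5)
  F1: move forward 0/1 (blocked), now at (x=5, y=5)
  L: turn left, now facing South
  L: turn left, now facing East
Final: (x=5, y=5), facing East

Answer: Final position: (x=5, y=5), facing East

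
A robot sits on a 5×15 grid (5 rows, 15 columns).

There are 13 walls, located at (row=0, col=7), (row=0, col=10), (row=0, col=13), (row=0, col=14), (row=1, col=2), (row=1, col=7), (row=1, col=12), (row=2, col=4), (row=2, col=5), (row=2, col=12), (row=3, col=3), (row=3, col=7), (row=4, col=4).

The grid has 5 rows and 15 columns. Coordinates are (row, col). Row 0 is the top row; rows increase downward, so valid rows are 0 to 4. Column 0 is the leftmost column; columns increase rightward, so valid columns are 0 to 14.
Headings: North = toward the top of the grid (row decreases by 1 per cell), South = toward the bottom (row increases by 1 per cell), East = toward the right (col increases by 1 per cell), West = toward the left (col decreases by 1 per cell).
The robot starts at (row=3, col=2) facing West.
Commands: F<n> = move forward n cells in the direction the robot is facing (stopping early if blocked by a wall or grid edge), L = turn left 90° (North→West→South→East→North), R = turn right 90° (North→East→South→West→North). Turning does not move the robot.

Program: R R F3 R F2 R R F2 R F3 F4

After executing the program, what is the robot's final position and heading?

Start: (row=3, col=2), facing West
  R: turn right, now facing North
  R: turn right, now facing East
  F3: move forward 0/3 (blocked), now at (row=3, col=2)
  R: turn right, now facing South
  F2: move forward 1/2 (blocked), now at (row=4, col=2)
  R: turn right, now facing West
  R: turn right, now facing North
  F2: move forward 2, now at (row=2, col=2)
  R: turn right, now facing East
  F3: move forward 1/3 (blocked), now at (row=2, col=3)
  F4: move forward 0/4 (blocked), now at (row=2, col=3)
Final: (row=2, col=3), facing East

Answer: Final position: (row=2, col=3), facing East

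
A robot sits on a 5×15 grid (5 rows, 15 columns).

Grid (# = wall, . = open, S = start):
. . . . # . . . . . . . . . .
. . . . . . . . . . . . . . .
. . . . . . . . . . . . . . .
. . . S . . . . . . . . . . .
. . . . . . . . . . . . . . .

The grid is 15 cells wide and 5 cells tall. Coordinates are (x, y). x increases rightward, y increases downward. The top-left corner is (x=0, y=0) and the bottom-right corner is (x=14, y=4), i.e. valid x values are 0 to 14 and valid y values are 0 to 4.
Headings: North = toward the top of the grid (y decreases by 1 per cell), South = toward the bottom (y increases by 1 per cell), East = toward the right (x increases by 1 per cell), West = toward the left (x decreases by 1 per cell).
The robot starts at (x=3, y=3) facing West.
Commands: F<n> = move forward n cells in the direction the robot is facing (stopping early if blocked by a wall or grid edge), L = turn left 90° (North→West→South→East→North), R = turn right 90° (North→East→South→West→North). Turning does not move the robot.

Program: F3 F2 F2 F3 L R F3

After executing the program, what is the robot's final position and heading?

Answer: Final position: (x=0, y=3), facing West

Derivation:
Start: (x=3, y=3), facing West
  F3: move forward 3, now at (x=0, y=3)
  F2: move forward 0/2 (blocked), now at (x=0, y=3)
  F2: move forward 0/2 (blocked), now at (x=0, y=3)
  F3: move forward 0/3 (blocked), now at (x=0, y=3)
  L: turn left, now facing South
  R: turn right, now facing West
  F3: move forward 0/3 (blocked), now at (x=0, y=3)
Final: (x=0, y=3), facing West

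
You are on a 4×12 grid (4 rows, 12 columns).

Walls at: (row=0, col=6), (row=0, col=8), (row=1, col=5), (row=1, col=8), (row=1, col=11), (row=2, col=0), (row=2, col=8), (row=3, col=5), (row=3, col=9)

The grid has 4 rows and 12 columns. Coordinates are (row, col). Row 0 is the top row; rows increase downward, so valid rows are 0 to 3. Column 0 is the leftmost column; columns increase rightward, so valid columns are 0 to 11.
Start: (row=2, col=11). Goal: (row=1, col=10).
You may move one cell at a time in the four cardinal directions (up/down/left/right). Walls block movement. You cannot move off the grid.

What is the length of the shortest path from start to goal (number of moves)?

BFS from (row=2, col=11) until reaching (row=1, col=10):
  Distance 0: (row=2, col=11)
  Distance 1: (row=2, col=10), (row=3, col=11)
  Distance 2: (row=1, col=10), (row=2, col=9), (row=3, col=10)  <- goal reached here
One shortest path (2 moves): (row=2, col=11) -> (row=2, col=10) -> (row=1, col=10)

Answer: Shortest path length: 2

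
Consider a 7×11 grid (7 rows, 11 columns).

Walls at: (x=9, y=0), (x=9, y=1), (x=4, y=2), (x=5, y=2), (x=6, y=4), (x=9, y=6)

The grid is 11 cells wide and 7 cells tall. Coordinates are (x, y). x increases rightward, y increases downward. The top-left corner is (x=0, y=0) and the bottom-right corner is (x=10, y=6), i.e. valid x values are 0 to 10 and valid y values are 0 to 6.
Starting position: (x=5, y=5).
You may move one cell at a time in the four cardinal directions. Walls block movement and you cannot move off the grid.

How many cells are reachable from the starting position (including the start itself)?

Answer: Reachable cells: 71

Derivation:
BFS flood-fill from (x=5, y=5):
  Distance 0: (x=5, y=5)
  Distance 1: (x=5, y=4), (x=4, y=5), (x=6, y=5), (x=5, y=6)
  Distance 2: (x=5, y=3), (x=4, y=4), (x=3, y=5), (x=7, y=5), (x=4, y=6), (x=6, y=6)
  Distance 3: (x=4, y=3), (x=6, y=3), (x=3, y=4), (x=7, y=4), (x=2, y=5), (x=8, y=5), (x=3, y=6), (x=7, y=6)
  Distance 4: (x=6, y=2), (x=3, y=3), (x=7, y=3), (x=2, y=4), (x=8, y=4), (x=1, y=5), (x=9, y=5), (x=2, y=6), (x=8, y=6)
  Distance 5: (x=6, y=1), (x=3, y=2), (x=7, y=2), (x=2, y=3), (x=8, y=3), (x=1, y=4), (x=9, y=4), (x=0, y=5), (x=10, y=5), (x=1, y=6)
  Distance 6: (x=6, y=0), (x=3, y=1), (x=5, y=1), (x=7, y=1), (x=2, y=2), (x=8, y=2), (x=1, y=3), (x=9, y=3), (x=0, y=4), (x=10, y=4), (x=0, y=6), (x=10, y=6)
  Distance 7: (x=3, y=0), (x=5, y=0), (x=7, y=0), (x=2, y=1), (x=4, y=1), (x=8, y=1), (x=1, y=2), (x=9, y=2), (x=0, y=3), (x=10, y=3)
  Distance 8: (x=2, y=0), (x=4, y=0), (x=8, y=0), (x=1, y=1), (x=0, y=2), (x=10, y=2)
  Distance 9: (x=1, y=0), (x=0, y=1), (x=10, y=1)
  Distance 10: (x=0, y=0), (x=10, y=0)
Total reachable: 71 (grid has 71 open cells total)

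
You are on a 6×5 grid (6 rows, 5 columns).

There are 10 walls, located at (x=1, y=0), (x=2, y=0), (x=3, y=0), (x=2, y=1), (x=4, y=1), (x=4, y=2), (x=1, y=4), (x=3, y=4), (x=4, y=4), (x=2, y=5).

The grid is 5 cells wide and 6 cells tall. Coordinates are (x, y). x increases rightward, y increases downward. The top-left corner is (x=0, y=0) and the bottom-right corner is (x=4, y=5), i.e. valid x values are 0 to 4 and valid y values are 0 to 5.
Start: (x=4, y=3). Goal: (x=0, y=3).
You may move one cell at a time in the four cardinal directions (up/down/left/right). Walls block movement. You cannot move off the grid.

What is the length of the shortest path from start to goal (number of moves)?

BFS from (x=4, y=3) until reaching (x=0, y=3):
  Distance 0: (x=4, y=3)
  Distance 1: (x=3, y=3)
  Distance 2: (x=3, y=2), (x=2, y=3)
  Distance 3: (x=3, y=1), (x=2, y=2), (x=1, y=3), (x=2, y=4)
  Distance 4: (x=1, y=2), (x=0, y=3)  <- goal reached here
One shortest path (4 moves): (x=4, y=3) -> (x=3, y=3) -> (x=2, y=3) -> (x=1, y=3) -> (x=0, y=3)

Answer: Shortest path length: 4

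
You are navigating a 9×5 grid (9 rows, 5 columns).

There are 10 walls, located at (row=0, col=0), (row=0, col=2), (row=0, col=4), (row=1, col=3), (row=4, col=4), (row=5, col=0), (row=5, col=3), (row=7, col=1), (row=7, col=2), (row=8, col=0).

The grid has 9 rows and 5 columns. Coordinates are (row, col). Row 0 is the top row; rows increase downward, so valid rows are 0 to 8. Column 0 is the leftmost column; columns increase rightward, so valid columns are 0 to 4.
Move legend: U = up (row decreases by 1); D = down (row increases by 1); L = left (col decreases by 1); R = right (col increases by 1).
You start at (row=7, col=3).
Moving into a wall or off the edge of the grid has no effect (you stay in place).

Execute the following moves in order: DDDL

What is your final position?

Start: (row=7, col=3)
  D (down): (row=7, col=3) -> (row=8, col=3)
  D (down): blocked, stay at (row=8, col=3)
  D (down): blocked, stay at (row=8, col=3)
  L (left): (row=8, col=3) -> (row=8, col=2)
Final: (row=8, col=2)

Answer: Final position: (row=8, col=2)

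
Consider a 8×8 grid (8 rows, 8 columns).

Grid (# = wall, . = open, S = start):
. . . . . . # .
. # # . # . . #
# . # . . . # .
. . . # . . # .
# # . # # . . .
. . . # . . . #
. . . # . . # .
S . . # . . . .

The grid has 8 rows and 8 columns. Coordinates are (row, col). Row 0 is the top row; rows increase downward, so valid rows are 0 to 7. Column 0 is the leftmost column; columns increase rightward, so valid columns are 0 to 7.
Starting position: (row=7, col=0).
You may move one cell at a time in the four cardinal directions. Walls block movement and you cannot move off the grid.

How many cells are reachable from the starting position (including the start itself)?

Answer: Reachable cells: 14

Derivation:
BFS flood-fill from (row=7, col=0):
  Distance 0: (row=7, col=0)
  Distance 1: (row=6, col=0), (row=7, col=1)
  Distance 2: (row=5, col=0), (row=6, col=1), (row=7, col=2)
  Distance 3: (row=5, col=1), (row=6, col=2)
  Distance 4: (row=5, col=2)
  Distance 5: (row=4, col=2)
  Distance 6: (row=3, col=2)
  Distance 7: (row=3, col=1)
  Distance 8: (row=2, col=1), (row=3, col=0)
Total reachable: 14 (grid has 45 open cells total)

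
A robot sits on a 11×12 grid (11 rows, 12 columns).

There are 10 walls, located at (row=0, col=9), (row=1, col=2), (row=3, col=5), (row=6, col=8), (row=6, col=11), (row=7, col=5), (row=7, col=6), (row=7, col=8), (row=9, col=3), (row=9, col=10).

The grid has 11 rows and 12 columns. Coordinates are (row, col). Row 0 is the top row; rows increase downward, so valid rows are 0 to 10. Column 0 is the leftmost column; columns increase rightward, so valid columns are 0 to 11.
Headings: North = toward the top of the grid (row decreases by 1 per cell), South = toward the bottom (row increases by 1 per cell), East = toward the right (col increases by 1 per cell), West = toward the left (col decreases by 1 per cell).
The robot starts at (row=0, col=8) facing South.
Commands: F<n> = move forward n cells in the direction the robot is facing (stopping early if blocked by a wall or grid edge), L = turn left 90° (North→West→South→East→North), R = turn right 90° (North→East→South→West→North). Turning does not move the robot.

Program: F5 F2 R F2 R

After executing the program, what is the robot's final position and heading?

Start: (row=0, col=8), facing South
  F5: move forward 5, now at (row=5, col=8)
  F2: move forward 0/2 (blocked), now at (row=5, col=8)
  R: turn right, now facing West
  F2: move forward 2, now at (row=5, col=6)
  R: turn right, now facing North
Final: (row=5, col=6), facing North

Answer: Final position: (row=5, col=6), facing North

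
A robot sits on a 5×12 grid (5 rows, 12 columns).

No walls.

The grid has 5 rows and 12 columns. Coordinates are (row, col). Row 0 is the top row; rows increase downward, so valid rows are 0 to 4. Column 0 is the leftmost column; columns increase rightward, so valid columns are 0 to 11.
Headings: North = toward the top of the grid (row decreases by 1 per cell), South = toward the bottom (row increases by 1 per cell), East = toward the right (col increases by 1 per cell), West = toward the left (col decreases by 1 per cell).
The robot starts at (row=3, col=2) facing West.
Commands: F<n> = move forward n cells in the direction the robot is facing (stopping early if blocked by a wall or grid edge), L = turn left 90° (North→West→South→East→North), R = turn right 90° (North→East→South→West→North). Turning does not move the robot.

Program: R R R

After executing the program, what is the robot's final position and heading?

Answer: Final position: (row=3, col=2), facing South

Derivation:
Start: (row=3, col=2), facing West
  R: turn right, now facing North
  R: turn right, now facing East
  R: turn right, now facing South
Final: (row=3, col=2), facing South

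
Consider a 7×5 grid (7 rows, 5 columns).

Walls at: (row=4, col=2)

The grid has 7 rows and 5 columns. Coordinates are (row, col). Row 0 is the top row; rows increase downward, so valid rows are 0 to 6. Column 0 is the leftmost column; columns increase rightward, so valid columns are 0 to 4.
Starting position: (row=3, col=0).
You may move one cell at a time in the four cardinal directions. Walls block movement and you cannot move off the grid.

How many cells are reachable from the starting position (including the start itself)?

BFS flood-fill from (row=3, col=0):
  Distance 0: (row=3, col=0)
  Distance 1: (row=2, col=0), (row=3, col=1), (row=4, col=0)
  Distance 2: (row=1, col=0), (row=2, col=1), (row=3, col=2), (row=4, col=1), (row=5, col=0)
  Distance 3: (row=0, col=0), (row=1, col=1), (row=2, col=2), (row=3, col=3), (row=5, col=1), (row=6, col=0)
  Distance 4: (row=0, col=1), (row=1, col=2), (row=2, col=3), (row=3, col=4), (row=4, col=3), (row=5, col=2), (row=6, col=1)
  Distance 5: (row=0, col=2), (row=1, col=3), (row=2, col=4), (row=4, col=4), (row=5, col=3), (row=6, col=2)
  Distance 6: (row=0, col=3), (row=1, col=4), (row=5, col=4), (row=6, col=3)
  Distance 7: (row=0, col=4), (row=6, col=4)
Total reachable: 34 (grid has 34 open cells total)

Answer: Reachable cells: 34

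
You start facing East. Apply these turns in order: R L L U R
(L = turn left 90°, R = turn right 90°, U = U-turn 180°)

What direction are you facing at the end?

Answer: Final heading: West

Derivation:
Start: East
  R (right (90° clockwise)) -> South
  L (left (90° counter-clockwise)) -> East
  L (left (90° counter-clockwise)) -> North
  U (U-turn (180°)) -> South
  R (right (90° clockwise)) -> West
Final: West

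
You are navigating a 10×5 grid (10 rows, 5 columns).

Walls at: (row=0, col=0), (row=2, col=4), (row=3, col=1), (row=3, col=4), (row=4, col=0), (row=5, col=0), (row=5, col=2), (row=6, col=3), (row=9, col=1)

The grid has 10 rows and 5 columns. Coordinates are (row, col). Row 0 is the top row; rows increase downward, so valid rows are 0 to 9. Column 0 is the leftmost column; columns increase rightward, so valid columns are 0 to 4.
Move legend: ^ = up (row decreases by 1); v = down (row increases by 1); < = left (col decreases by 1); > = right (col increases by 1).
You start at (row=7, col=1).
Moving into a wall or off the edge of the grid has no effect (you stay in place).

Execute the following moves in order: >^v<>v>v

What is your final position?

Answer: Final position: (row=9, col=3)

Derivation:
Start: (row=7, col=1)
  > (right): (row=7, col=1) -> (row=7, col=2)
  ^ (up): (row=7, col=2) -> (row=6, col=2)
  v (down): (row=6, col=2) -> (row=7, col=2)
  < (left): (row=7, col=2) -> (row=7, col=1)
  > (right): (row=7, col=1) -> (row=7, col=2)
  v (down): (row=7, col=2) -> (row=8, col=2)
  > (right): (row=8, col=2) -> (row=8, col=3)
  v (down): (row=8, col=3) -> (row=9, col=3)
Final: (row=9, col=3)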